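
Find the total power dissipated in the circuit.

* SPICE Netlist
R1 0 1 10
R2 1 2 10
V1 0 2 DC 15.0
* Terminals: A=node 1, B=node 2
Nodal analysis, taking node 2 as the 0 V reference.
Source V1 fixes V_0 = 15 V.
KCL at each unknown node (sum of currents leaving = 0; resistances in Ω):
  Node 1: (V_1 - 15)/10 + (V_1 - 0)/10 = 0
Collecting terms: 0.2 × V_1 = 1.5  =>  V_1 = 7.5 V
Power in each resistor, P = (ΔV)²/R:
  P_R1 = (15 - 7.5)²/10 = 5.625 W
  P_R2 = (7.5 - 0)²/10 = 5.625 W
P_total = P_R1 + P_R2 = 11.25 W

Final answer: 11.25 W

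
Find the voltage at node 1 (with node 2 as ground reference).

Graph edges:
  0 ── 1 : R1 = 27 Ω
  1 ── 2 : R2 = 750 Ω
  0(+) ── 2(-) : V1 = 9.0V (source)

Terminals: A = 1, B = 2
Nodal analysis, taking node 2 as the 0 V reference.
Source V1 fixes V_0 = 9 V.
KCL at each unknown node (sum of currents leaving = 0; resistances in Ω):
  Node 1: (V_1 - 9)/27 + (V_1 - 0)/750 = 0
Collecting terms: 0.03837 × V_1 = 0.3333  =>  V_1 = 8.687 V
The requested potential is V_1 = 8.687 V.

Final answer: V_1 = 8.687 V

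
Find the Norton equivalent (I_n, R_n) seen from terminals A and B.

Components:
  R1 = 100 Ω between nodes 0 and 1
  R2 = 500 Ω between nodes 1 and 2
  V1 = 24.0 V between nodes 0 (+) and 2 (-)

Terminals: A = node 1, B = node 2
Find the Thévenin equivalent first; then I_n = V_th/R_th and R_n = R_th.
Step 1 — V_th is the open-circuit voltage V_A - V_B (nothing connected across the terminals).
Nodal analysis, taking node 2 as the 0 V reference.
Source V1 fixes V_0 = 24 V.
KCL at each unknown node (sum of currents leaving = 0; resistances in Ω):
  Node 1: (V_1 - 24)/100 + (V_1 - 0)/500 = 0
Collecting terms: 0.012 × V_1 = 0.24  =>  V_1 = 20 V
V_th = V_1 - V_2 = 20 - 0 = 20 V
Step 2 — R_th: zero the source — replace V1 by a short circuit (node 2 merges into node 0) — and find the resistance seen between A (node 1) and B (node 0).
Reduce the network between node 1 (A) and node 0 (B) by series/parallel combination:
  Rp1 = R1 ‖ R2 (parallel, both between nodes 0 and 1) = 1/(1/100 + 1/500) = 83.33 Ω
R_th = 83.33 Ω
I_n = V_th/R_th = 20/83.33 = 0.24 A, and R_n = R_th = 83.33 Ω

Final answer: I_n = 0.24 A, R_n = 83.33 Ω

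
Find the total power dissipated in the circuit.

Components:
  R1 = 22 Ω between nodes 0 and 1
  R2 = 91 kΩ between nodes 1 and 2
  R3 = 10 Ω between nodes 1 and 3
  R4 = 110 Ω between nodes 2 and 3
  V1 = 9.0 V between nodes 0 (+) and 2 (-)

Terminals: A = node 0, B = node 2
Nodal analysis, taking node 2 as the 0 V reference.
Source V1 fixes V_0 = 9 V.
KCL at each unknown node (sum of currents leaving = 0; resistances in Ω):
  Node 1: (V_1 - 9)/22 + (V_1 - 0)/91000 + (V_1 - V_3)/10 = 0
  Node 3: (V_3 - V_1)/10 + (V_3 - 0)/110 = 0
Collecting terms (coefficients in siemens):
  0.1455·V_1 - 0.1·V_3 = 0.4091
  0.1091·V_3 - 0.1·V_1 = 0
Determinant D = (0.1455)(0.1091) - (-0.1)(-0.1) = 0.005869
V_1 = [(0.4091)(0.1091) - (-0.1)(0)]/D = 7.604 V
V_3 = [(0.1455)(0) - (0.4091)(-0.1)]/D = 6.97 V
Power in each resistor, P = (ΔV)²/R:
  P_R1 = (9 - 7.604)²/22 = 0.08857 W
  P_R2 = (7.604 - 0)²/91000 = 0.0006354 W
  P_R3 = (7.604 - 6.97)²/10 = 0.04015 W
  P_R4 = (0 - 6.97)²/110 = 0.4417 W
P_total = P_R1 + P_R2 + P_R3 + P_R4 = 0.5711 W

Final answer: 0.5711 W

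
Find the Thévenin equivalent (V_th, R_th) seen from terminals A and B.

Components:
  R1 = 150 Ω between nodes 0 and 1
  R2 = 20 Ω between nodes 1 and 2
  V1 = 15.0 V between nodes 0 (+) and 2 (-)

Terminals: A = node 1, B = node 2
Step 1 — V_th is the open-circuit voltage V_A - V_B (nothing connected across the terminals).
Nodal analysis, taking node 2 as the 0 V reference.
Source V1 fixes V_0 = 15 V.
KCL at each unknown node (sum of currents leaving = 0; resistances in Ω):
  Node 1: (V_1 - 15)/150 + (V_1 - 0)/20 = 0
Collecting terms: 0.05667 × V_1 = 0.1  =>  V_1 = 1.765 V
V_th = V_1 - V_2 = 1.765 - 0 = 1.765 V
Step 2 — R_th: zero the source — replace V1 by a short circuit (node 2 merges into node 0) — and find the resistance seen between A (node 1) and B (node 0).
Reduce the network between node 1 (A) and node 0 (B) by series/parallel combination:
  Rp1 = R1 ‖ R2 (parallel, both between nodes 0 and 1) = 1/(1/150 + 1/20) = 17.65 Ω
R_th = 17.65 Ω

Final answer: V_th = 1.765 V, R_th = 17.65 Ω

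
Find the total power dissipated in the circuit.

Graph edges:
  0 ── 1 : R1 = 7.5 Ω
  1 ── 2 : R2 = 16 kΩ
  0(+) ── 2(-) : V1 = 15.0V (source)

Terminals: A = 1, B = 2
Nodal analysis, taking node 2 as the 0 V reference.
Source V1 fixes V_0 = 15 V.
KCL at each unknown node (sum of currents leaving = 0; resistances in Ω):
  Node 1: (V_1 - 15)/7.5 + (V_1 - 0)/16000 = 0
Collecting terms: 0.1334 × V_1 = 2  =>  V_1 = 14.99 V
Power in each resistor, P = (ΔV)²/R:
  P_R1 = (15 - 14.99)²/7.5 = 0.000006586 W
  P_R2 = (14.99 - 0)²/16000 = 0.01405 W
P_total = P_R1 + P_R2 = 0.01406 W

Final answer: 0.01406 W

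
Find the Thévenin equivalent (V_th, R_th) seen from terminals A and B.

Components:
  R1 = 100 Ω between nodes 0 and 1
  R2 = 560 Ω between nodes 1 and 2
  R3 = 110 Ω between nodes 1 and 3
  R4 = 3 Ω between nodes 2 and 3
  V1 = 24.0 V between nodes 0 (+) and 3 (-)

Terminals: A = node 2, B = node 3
Step 1 — V_th is the open-circuit voltage V_A - V_B (nothing connected across the terminals).
Nodal analysis, taking node 3 as the 0 V reference.
Source V1 fixes V_0 = 24 V.
KCL at each unknown node (sum of currents leaving = 0; resistances in Ω):
  Node 1: (V_1 - 24)/100 + (V_1 - V_2)/560 + (V_1 - 0)/110 = 0
  Node 2: (V_2 - V_1)/560 + (V_2 - 0)/3 = 0
Collecting terms (coefficients in siemens):
  0.02088·V_1 - 0.001786·V_2 = 0.24
  0.3351·V_2 - 0.001786·V_1 = 0
Determinant D = (0.02088)(0.3351) - (-0.001786)(-0.001786) = 0.006993
V_1 = [(0.24)(0.3351) - (-0.001786)(0)]/D = 11.5 V
V_2 = [(0.02088)(0) - (0.24)(-0.001786)]/D = 0.06129 V
V_th = V_2 - V_3 = 0.06129 - 0 = 0.06129 V
Step 2 — R_th: zero the source — replace V1 by a short circuit (node 3 merges into node 0) — and find the resistance seen between A (node 2) and B (node 0).
Reduce the network between node 2 (A) and node 0 (B) by series/parallel combination:
  Rp1 = R1 ‖ R3 (parallel, both between nodes 0 and 1) = 1/(1/100 + 1/110) = 52.38 Ω
  Rs1 = R2 + Rp1 (series, joined only at node 1) = 560 + 52.38 = 612.4 Ω
  Rp2 = R4 ‖ Rs1 (parallel, both between nodes 0 and 2) = 1/(1/3 + 1/612.4) = 2.985 Ω
R_th = 2.985 Ω

Final answer: V_th = 0.06129 V, R_th = 2.985 Ω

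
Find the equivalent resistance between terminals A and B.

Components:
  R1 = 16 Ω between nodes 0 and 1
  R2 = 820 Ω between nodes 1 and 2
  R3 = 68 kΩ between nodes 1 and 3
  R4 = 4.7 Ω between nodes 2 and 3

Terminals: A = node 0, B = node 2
Reduce the network between node 0 (A) and node 2 (B) by series/parallel combination:
  Rs1 = R3 + R4 (series, joined only at node 3) = 68000 + 4.7 = 68000 Ω
  Rp1 = R2 ‖ Rs1 (parallel, both between nodes 1 and 2) = 1/(1/820 + 1/68000) = 810.2 Ω
  Rs2 = R1 + Rp1 (series, joined only at node 1) = 16 + 810.2 = 826.2 Ω
R_eq = 826.2 Ω

Final answer: 826.2 Ω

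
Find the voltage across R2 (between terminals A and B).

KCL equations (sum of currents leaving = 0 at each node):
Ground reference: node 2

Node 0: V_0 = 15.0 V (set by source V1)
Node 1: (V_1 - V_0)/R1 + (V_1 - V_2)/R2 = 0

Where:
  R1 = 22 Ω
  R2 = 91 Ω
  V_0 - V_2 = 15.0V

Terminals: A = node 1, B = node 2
R1 and R2 are in series across V1 (node 0 → node 1 → node 2), and the output A–B is taken across R2, so this is a voltage divider.
Series current: I = V1/(R1 + R2) = 15/(22 + 91) = 15/113 = 0.1327 A
V_R2 = I × R2 = V1 × R2/(R1 + R2) = 15 × 91/113 = 12.08 V

Final answer: 12.08 V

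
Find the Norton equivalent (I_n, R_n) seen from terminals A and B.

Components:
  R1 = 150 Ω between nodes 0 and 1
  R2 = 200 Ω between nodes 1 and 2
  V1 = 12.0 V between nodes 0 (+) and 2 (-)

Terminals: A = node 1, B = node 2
Find the Thévenin equivalent first; then I_n = V_th/R_th and R_n = R_th.
Step 1 — V_th is the open-circuit voltage V_A - V_B (nothing connected across the terminals).
Nodal analysis, taking node 2 as the 0 V reference.
Source V1 fixes V_0 = 12 V.
KCL at each unknown node (sum of currents leaving = 0; resistances in Ω):
  Node 1: (V_1 - 12)/150 + (V_1 - 0)/200 = 0
Collecting terms: 0.01167 × V_1 = 0.08  =>  V_1 = 6.857 V
V_th = V_1 - V_2 = 6.857 - 0 = 6.857 V
Step 2 — R_th: zero the source — replace V1 by a short circuit (node 2 merges into node 0) — and find the resistance seen between A (node 1) and B (node 0).
Reduce the network between node 1 (A) and node 0 (B) by series/parallel combination:
  Rp1 = R1 ‖ R2 (parallel, both between nodes 0 and 1) = 1/(1/150 + 1/200) = 85.71 Ω
R_th = 85.71 Ω
I_n = V_th/R_th = 6.857/85.71 = 0.08 A, and R_n = R_th = 85.71 Ω

Final answer: I_n = 0.08 A, R_n = 85.71 Ω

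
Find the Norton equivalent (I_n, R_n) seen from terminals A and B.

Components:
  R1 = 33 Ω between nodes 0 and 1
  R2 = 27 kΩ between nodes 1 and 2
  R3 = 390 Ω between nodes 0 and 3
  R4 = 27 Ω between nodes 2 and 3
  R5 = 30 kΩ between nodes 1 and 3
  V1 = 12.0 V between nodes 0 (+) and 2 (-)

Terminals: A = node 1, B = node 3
Find the Thévenin equivalent first; then I_n = V_th/R_th and R_n = R_th.
Step 1 — V_th is the open-circuit voltage V_A - V_B (nothing connected across the terminals).
Nodal analysis, taking node 2 as the 0 V reference.
Source V1 fixes V_0 = 12 V.
KCL at each unknown node (sum of currents leaving = 0; resistances in Ω):
  Node 1: (V_1 - 12)/33 + (V_1 - 0)/27000 + (V_1 - V_3)/30000 = 0
  Node 3: (V_3 - 12)/390 + (V_3 - 0)/27 + (V_3 - V_1)/30000 = 0
Collecting terms (coefficients in siemens):
  0.03037·V_1 - 0.00003333·V_3 = 0.3636
  0.03963·V_3 - 0.00003333·V_1 = 0.03077
Determinant D = (0.03037)(0.03963) - (-0.00003333)(-0.00003333) = 0.001204
V_1 = [(0.3636)(0.03963) - (-0.00003333)(0.03077)]/D = 11.97 V
V_3 = [(0.03037)(0.03077) - (0.3636)(-0.00003333)]/D = 0.7864 V
V_th = V_1 - V_3 = 11.97 - 0.7864 = 11.19 V
Step 2 — R_th: zero the source — replace V1 by a short circuit (node 2 merges into node 0) — and find the resistance seen between A (node 1) and B (node 3).
Reduce the network between node 1 (A) and node 3 (B) by series/parallel combination:
  Rp1 = R1 ‖ R2 (parallel, both between nodes 0 and 1) = 1/(1/33 + 1/27000) = 32.96 Ω
  Rp2 = R3 ‖ R4 (parallel, both between nodes 0 and 3) = 1/(1/390 + 1/27) = 25.25 Ω
  Rs1 = Rp1 + Rp2 (series, joined only at node 0) = 32.96 + 25.25 = 58.21 Ω
  Rp3 = R5 ‖ Rs1 (parallel, both between nodes 1 and 3) = 1/(1/30000 + 1/58.21) = 58.1 Ω
R_th = 58.1 Ω
I_n = V_th/R_th = 11.19/58.1 = 0.1925 A, and R_n = R_th = 58.1 Ω

Final answer: I_n = 0.1925 A, R_n = 58.1 Ω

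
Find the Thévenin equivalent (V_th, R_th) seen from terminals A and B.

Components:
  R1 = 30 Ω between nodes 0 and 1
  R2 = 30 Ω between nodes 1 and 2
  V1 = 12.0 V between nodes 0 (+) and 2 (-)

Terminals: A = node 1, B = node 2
Step 1 — V_th is the open-circuit voltage V_A - V_B (nothing connected across the terminals).
Nodal analysis, taking node 2 as the 0 V reference.
Source V1 fixes V_0 = 12 V.
KCL at each unknown node (sum of currents leaving = 0; resistances in Ω):
  Node 1: (V_1 - 12)/30 + (V_1 - 0)/30 = 0
Collecting terms: 0.06667 × V_1 = 0.4  =>  V_1 = 6 V
V_th = V_1 - V_2 = 6 - 0 = 6 V
Step 2 — R_th: zero the source — replace V1 by a short circuit (node 2 merges into node 0) — and find the resistance seen between A (node 1) and B (node 0).
Reduce the network between node 1 (A) and node 0 (B) by series/parallel combination:
  Rp1 = R1 ‖ R2 (parallel, both between nodes 0 and 1) = 1/(1/30 + 1/30) = 15 Ω
R_th = 15 Ω

Final answer: V_th = 6 V, R_th = 15 Ω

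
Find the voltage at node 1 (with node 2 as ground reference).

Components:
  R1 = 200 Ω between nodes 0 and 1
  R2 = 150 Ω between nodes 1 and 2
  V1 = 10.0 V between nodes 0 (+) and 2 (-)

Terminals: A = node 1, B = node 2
Nodal analysis, taking node 2 as the 0 V reference.
Source V1 fixes V_0 = 10 V.
KCL at each unknown node (sum of currents leaving = 0; resistances in Ω):
  Node 1: (V_1 - 10)/200 + (V_1 - 0)/150 = 0
Collecting terms: 0.01167 × V_1 = 0.05  =>  V_1 = 4.286 V
The requested potential is V_1 = 4.286 V.

Final answer: V_1 = 4.286 V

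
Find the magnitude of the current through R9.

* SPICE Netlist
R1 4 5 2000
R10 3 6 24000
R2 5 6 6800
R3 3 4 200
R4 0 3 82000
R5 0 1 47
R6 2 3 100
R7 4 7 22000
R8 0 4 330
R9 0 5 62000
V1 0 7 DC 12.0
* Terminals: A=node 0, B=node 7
Nodal analysis, taking node 7 as the 0 V reference.
Source V1 fixes V_0 = 12 V.
KCL at each unknown node (sum of currents leaving = 0; resistances in Ω):
  Node 1: (V_1 - 12)/47 = 0
  Node 2: (V_2 - V_3)/100 = 0
  Node 3: (V_3 - V_4)/200 + (V_3 - 12)/82000 + (V_3 - V_2)/100 + (V_3 - V_6)/24000 = 0
  Node 4: (V_4 - V_5)/2000 + (V_4 - V_3)/200 + (V_4 - 0)/22000 + (V_4 - 12)/330 = 0
  Node 5: (V_5 - V_4)/2000 + (V_5 - V_6)/6800 + (V_5 - 12)/62000 = 0
  Node 6: (V_6 - V_5)/6800 + (V_6 - V_3)/24000 = 0
Collecting terms (coefficients in siemens):
  0.02128·V_1 = 0.2553
  0.01·V_2 - 0.01·V_3 = 0
  0.01505·V_3 - 0.01·V_2 - 0.005·V_4 - 0.00004167·V_6 = 0.0001463
  0.008576·V_4 - 0.005·V_3 - 0.0005·V_5 = 0.03636
  0.0006632·V_5 - 0.0005·V_4 - 0.0001471·V_6 = 0.0001935
  0.0001887·V_6 - 0.00004167·V_3 - 0.0001471·V_5 = 0
Solving these 6 simultaneous equations (Gaussian elimination) gives:
  V_1 = 12 V, V_2 = 11.82 V, V_3 = 11.82 V, V_4 = 11.82 V
  V_5 = 11.83 V, V_6 = 11.83 V
I_R9 = (V_0 - V_5)/R9 = (12 - 11.83)/62000 = 0.000002751 A
|I_R9| = 0.000002751 A

Final answer: |I_R9| = 2.751e-06 A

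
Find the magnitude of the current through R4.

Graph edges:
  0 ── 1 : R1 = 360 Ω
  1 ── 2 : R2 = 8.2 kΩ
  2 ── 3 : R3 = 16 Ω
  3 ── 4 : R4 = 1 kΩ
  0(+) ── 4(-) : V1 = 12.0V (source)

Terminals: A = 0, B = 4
Nodal analysis, taking node 4 as the 0 V reference.
Source V1 fixes V_0 = 12 V.
KCL at each unknown node (sum of currents leaving = 0; resistances in Ω):
  Node 1: (V_1 - 12)/360 + (V_1 - V_2)/8200 = 0
  Node 2: (V_2 - V_1)/8200 + (V_2 - V_3)/16 = 0
  Node 3: (V_3 - V_2)/16 + (V_3 - 0)/1000 = 0
Collecting terms (coefficients in siemens):
  0.0029·V_1 - 0.000122·V_2 = 0.03333
  0.06262·V_2 - 0.000122·V_1 - 0.0625·V_3 = 0
  0.0635·V_3 - 0.0625·V_2 = 0
Solving these 3 simultaneous equations (Gaussian elimination) gives:
  V_1 = 11.55 V, V_2 = 1.273 V, V_3 = 1.253 V
I_R4 = (V_3 - V_4)/R4 = (1.253 - 0)/1000 = 0.001253 A
|I_R4| = 0.001253 A

Final answer: |I_R4| = 0.001253 A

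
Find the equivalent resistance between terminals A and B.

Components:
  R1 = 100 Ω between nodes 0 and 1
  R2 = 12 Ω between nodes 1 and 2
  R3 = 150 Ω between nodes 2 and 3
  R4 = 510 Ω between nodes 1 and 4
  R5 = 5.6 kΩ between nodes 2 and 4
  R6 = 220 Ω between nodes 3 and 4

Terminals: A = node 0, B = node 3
The network is not a plain series/parallel combination. Inject a 1 A test current into terminal A (node 0) and return it from terminal B (node 3); then R_eq = V_A / (1 A).
Nodal analysis, taking node 3 as the 0 V reference.
Current source I_test pushes 1 A into node 0 and draws it out of node 3.
KCL at each unknown node (sum of currents leaving = 0; resistances in Ω):
  Node 0: (V_0 - V_1)/100 - 1 = 0
  Node 1: (V_1 - V_0)/100 + (V_1 - V_2)/12 + (V_1 - V_4)/510 = 0
  Node 2: (V_2 - V_1)/12 + (V_2 - 0)/150 + (V_2 - V_4)/5600 = 0
  Node 4: (V_4 - V_1)/510 + (V_4 - V_2)/5600 + (V_4 - 0)/220 = 0
Collecting terms (coefficients in siemens):
  0.01·V_0 - 0.01·V_1 = 1
  0.09529·V_1 - 0.01·V_0 - 0.08333·V_2 - 0.001961·V_4 = 0
  0.09018·V_2 - 0.08333·V_1 - 0.0001786·V_4 = 0
  0.006685·V_4 - 0.001961·V_1 - 0.0001786·V_2 = 0
Solving these 4 simultaneous equations (Gaussian elimination) gives:
  V_0 = 231.4 V, V_1 = 131.4 V, V_2 = 121.5 V, V_4 = 41.79 V
R_eq = V_0 / 1 A = 231.4 Ω

Final answer: 231.4 Ω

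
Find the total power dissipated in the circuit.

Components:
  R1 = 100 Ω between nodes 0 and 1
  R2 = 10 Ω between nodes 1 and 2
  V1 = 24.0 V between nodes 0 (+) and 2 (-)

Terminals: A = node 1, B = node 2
Nodal analysis, taking node 2 as the 0 V reference.
Source V1 fixes V_0 = 24 V.
KCL at each unknown node (sum of currents leaving = 0; resistances in Ω):
  Node 1: (V_1 - 24)/100 + (V_1 - 0)/10 = 0
Collecting terms: 0.11 × V_1 = 0.24  =>  V_1 = 2.182 V
Power in each resistor, P = (ΔV)²/R:
  P_R1 = (24 - 2.182)²/100 = 4.76 W
  P_R2 = (2.182 - 0)²/10 = 0.476 W
P_total = P_R1 + P_R2 = 5.236 W

Final answer: 5.236 W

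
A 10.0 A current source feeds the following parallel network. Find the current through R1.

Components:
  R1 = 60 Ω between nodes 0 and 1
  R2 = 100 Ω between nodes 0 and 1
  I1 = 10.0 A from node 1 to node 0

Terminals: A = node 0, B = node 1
All resistors sit directly between nodes 0 and 1, so they are in parallel and share one voltage V; the full source current 10 A splits among them.
1/R_par = 1/60 + 1/100 = 0.02667 S  =>  R_par = 37.5 Ω
V = I × R_par = 10 × 37.5 = 375 V
I_R1 = V/R1 = 375/60 = 6.25 A

Final answer: 6.25 A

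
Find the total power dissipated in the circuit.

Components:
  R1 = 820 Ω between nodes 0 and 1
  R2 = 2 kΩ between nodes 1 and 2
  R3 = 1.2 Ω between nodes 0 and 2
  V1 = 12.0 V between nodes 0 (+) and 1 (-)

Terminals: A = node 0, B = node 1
Nodal analysis, taking node 1 as the 0 V reference.
Source V1 fixes V_0 = 12 V.
KCL at each unknown node (sum of currents leaving = 0; resistances in Ω):
  Node 2: (V_2 - 0)/2000 + (V_2 - 12)/1.2 = 0
Collecting terms: 0.8338 × V_2 = 10  =>  V_2 = 11.99 V
Power in each resistor, P = (ΔV)²/R:
  P_R1 = (12 - 0)²/820 = 0.1756 W
  P_R2 = (0 - 11.99)²/2000 = 0.07191 W
  P_R3 = (12 - 11.99)²/1.2 = 0.00004315 W
P_total = P_R1 + P_R2 + P_R3 = 0.2476 W

Final answer: 0.2476 W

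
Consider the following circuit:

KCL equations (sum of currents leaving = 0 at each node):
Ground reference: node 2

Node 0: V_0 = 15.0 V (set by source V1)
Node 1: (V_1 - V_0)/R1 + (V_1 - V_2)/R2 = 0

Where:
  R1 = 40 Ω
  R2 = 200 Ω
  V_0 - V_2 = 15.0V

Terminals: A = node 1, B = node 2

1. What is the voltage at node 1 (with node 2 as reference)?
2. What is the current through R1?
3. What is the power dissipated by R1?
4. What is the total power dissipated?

Nodal analysis, taking node 2 as the 0 V reference.
Source V1 fixes V_0 = 15 V.
KCL at each unknown node (sum of currents leaving = 0; resistances in Ω):
  Node 1: (V_1 - 15)/40 + (V_1 - 0)/200 = 0
Collecting terms: 0.03 × V_1 = 0.375  =>  V_1 = 12.5 V
Part 1:
  Read off the nodal solution: V_1 = 12.5 V
Part 2:
  I_R1 = (V_0 - V_1)/R1 = (15 - 12.5)/40 = 0.0625 A
  Magnitude: I_R1 = 0.0625 A
Part 3:
  I_R1 = (V_0 - V_1)/R1 = (15 - 12.5)/40 = 0.0625 A
  P_R1 = I_R1² × R1 = (0.0625)² × 40 = 0.1562 W
Part 4:
  Power in each resistor, P = (ΔV)²/R:
    P_R1 = (15 - 12.5)²/40 = 0.1562 W
    P_R2 = (12.5 - 0)²/200 = 0.7812 W
  P_total = P_R1 + P_R2 = 0.9375 W

Final answers:
1. V_1 = 12.5 V
2. I_R1 = 0.0625 A
3. P_R1 = 0.1562 W
4. P_total = 0.9375 W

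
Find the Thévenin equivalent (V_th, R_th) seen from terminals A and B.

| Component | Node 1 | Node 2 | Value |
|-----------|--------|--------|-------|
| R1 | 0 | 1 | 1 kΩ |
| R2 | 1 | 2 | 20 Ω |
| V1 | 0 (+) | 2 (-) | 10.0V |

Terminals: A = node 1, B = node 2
Step 1 — V_th is the open-circuit voltage V_A - V_B (nothing connected across the terminals).
Nodal analysis, taking node 2 as the 0 V reference.
Source V1 fixes V_0 = 10 V.
KCL at each unknown node (sum of currents leaving = 0; resistances in Ω):
  Node 1: (V_1 - 10)/1000 + (V_1 - 0)/20 = 0
Collecting terms: 0.051 × V_1 = 0.01  =>  V_1 = 0.1961 V
V_th = V_1 - V_2 = 0.1961 - 0 = 0.1961 V
Step 2 — R_th: zero the source — replace V1 by a short circuit (node 2 merges into node 0) — and find the resistance seen between A (node 1) and B (node 0).
Reduce the network between node 1 (A) and node 0 (B) by series/parallel combination:
  Rp1 = R1 ‖ R2 (parallel, both between nodes 0 and 1) = 1/(1/1000 + 1/20) = 19.61 Ω
R_th = 19.61 Ω

Final answer: V_th = 0.1961 V, R_th = 19.61 Ω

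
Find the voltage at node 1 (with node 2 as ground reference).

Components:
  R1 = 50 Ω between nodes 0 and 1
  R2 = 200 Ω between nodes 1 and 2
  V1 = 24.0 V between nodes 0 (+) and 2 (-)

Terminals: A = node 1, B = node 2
Nodal analysis, taking node 2 as the 0 V reference.
Source V1 fixes V_0 = 24 V.
KCL at each unknown node (sum of currents leaving = 0; resistances in Ω):
  Node 1: (V_1 - 24)/50 + (V_1 - 0)/200 = 0
Collecting terms: 0.025 × V_1 = 0.48  =>  V_1 = 19.2 V
The requested potential is V_1 = 19.2 V.

Final answer: V_1 = 19.2 V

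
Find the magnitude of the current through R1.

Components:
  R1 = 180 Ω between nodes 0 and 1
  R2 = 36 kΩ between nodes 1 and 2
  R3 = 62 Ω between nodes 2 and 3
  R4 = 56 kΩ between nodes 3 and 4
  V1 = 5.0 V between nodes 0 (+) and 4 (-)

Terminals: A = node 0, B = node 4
Nodal analysis, taking node 4 as the 0 V reference.
Source V1 fixes V_0 = 5 V.
KCL at each unknown node (sum of currents leaving = 0; resistances in Ω):
  Node 1: (V_1 - 5)/180 + (V_1 - V_2)/36000 = 0
  Node 2: (V_2 - V_1)/36000 + (V_2 - V_3)/62 = 0
  Node 3: (V_3 - V_2)/62 + (V_3 - 0)/56000 = 0
Collecting terms (coefficients in siemens):
  0.005583·V_1 - 0.00002778·V_2 = 0.02778
  0.01616·V_2 - 0.00002778·V_1 - 0.01613·V_3 = 0
  0.01615·V_3 - 0.01613·V_2 = 0
Solving these 3 simultaneous equations (Gaussian elimination) gives:
  V_1 = 4.99 V, V_2 = 3.039 V, V_3 = 3.035 V
I_R1 = (V_0 - V_1)/R1 = (5 - 4.99)/180 = 0.00005421 A
|I_R1| = 0.00005421 A

Final answer: |I_R1| = 5.421e-05 A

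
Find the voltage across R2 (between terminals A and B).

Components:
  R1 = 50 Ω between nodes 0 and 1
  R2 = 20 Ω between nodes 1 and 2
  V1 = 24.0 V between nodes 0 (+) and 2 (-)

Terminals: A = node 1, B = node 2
R1 and R2 are in series across V1 (node 0 → node 1 → node 2), and the output A–B is taken across R2, so this is a voltage divider.
Series current: I = V1/(R1 + R2) = 24/(50 + 20) = 24/70 = 0.3429 A
V_R2 = I × R2 = V1 × R2/(R1 + R2) = 24 × 20/70 = 6.857 V

Final answer: 6.857 V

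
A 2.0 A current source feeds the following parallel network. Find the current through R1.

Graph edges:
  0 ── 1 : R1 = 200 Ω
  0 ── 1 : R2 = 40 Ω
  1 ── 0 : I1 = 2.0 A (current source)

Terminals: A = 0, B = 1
All resistors sit directly between nodes 0 and 1, so they are in parallel and share one voltage V; the full source current 2 A splits among them.
1/R_par = 1/200 + 1/40 = 0.03 S  =>  R_par = 33.33 Ω
V = I × R_par = 2 × 33.33 = 66.67 V
I_R1 = V/R1 = 66.67/200 = 0.3333 A

Final answer: 0.3333 A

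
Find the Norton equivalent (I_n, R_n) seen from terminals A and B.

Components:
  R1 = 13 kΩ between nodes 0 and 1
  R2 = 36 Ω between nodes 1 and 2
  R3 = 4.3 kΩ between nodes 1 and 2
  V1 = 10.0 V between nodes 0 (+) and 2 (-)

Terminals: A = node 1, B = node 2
Find the Thévenin equivalent first; then I_n = V_th/R_th and R_n = R_th.
Step 1 — V_th is the open-circuit voltage V_A - V_B (nothing connected across the terminals).
Nodal analysis, taking node 2 as the 0 V reference.
Source V1 fixes V_0 = 10 V.
KCL at each unknown node (sum of currents leaving = 0; resistances in Ω):
  Node 1: (V_1 - 10)/13000 + (V_1 - 0)/36 + (V_1 - 0)/4300 = 0
Collecting terms: 0.02809 × V_1 = 0.0007692  =>  V_1 = 0.02739 V
V_th = V_1 - V_2 = 0.02739 - 0 = 0.02739 V
Step 2 — R_th: zero the source — replace V1 by a short circuit (node 2 merges into node 0) — and find the resistance seen between A (node 1) and B (node 0).
Reduce the network between node 1 (A) and node 0 (B) by series/parallel combination:
  Rp1 = R1 ‖ R2 ‖ R3 (parallel, all between nodes 0 and 1) = 1/(1/13000 + 1/36 + 1/4300) = 35.6 Ω
R_th = 35.6 Ω
I_n = V_th/R_th = 0.02739/35.6 = 0.0007692 A, and R_n = R_th = 35.6 Ω

Final answer: I_n = 0.0007692 A, R_n = 35.6 Ω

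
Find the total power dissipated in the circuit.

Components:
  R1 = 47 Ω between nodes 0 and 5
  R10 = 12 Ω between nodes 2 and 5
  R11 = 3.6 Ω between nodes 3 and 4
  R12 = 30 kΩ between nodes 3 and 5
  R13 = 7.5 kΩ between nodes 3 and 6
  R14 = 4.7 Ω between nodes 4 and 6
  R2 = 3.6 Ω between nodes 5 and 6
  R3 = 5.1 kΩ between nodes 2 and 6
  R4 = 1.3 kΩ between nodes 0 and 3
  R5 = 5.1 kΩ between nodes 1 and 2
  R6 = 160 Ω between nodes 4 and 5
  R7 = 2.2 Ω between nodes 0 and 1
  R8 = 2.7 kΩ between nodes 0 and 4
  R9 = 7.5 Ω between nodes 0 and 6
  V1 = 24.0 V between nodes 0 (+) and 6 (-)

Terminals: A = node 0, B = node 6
Nodal analysis, taking node 6 as the 0 V reference.
Source V1 fixes V_0 = 24 V.
KCL at each unknown node (sum of currents leaving = 0; resistances in Ω):
  Node 1: (V_1 - V_2)/5100 + (V_1 - 24)/2.2 = 0
  Node 2: (V_2 - 0)/5100 + (V_2 - V_1)/5100 + (V_2 - V_5)/12 = 0
  Node 3: (V_3 - 24)/1300 + (V_3 - V_4)/3.6 + (V_3 - V_5)/30000 + (V_3 - 0)/7500 = 0
  Node 4: (V_4 - V_5)/160 + (V_4 - 24)/2700 + (V_4 - V_3)/3.6 + (V_4 - 0)/4.7 = 0
  Node 5: (V_5 - 24)/47 + (V_5 - 0)/3.6 + (V_5 - V_4)/160 + (V_5 - V_2)/12 + (V_5 - V_3)/30000 = 0
Collecting terms (coefficients in siemens):
  0.4547·V_1 - 0.0001961·V_2 = 10.91
  0.08373·V_2 - 0.0001961·V_1 - 0.08333·V_5 = 0
  0.2787·V_3 - 0.2778·V_4 - 0.00003333·V_5 = 0.01846
  0.4972·V_4 - 0.2778·V_3 - 0.00625·V_5 = 0.008889
  0.3887·V_5 - 0.08333·V_2 - 0.00003333·V_3 - 0.00625·V_4 = 0.5106
Solving these 5 simultaneous equations (Gaussian elimination) gives:
  V_1 = 23.99 V, V_2 = 1.737 V, V_3 = 0.2379 V, V_4 = 0.172 V
  V_5 = 1.689 V
Power in each resistor, P = (ΔV)²/R:
  P_R1 = (24 - 1.689)²/47 = 10.59 W
  P_R2 = (1.689 - 0)²/3.6 = 0.7925 W
  P_R3 = (1.737 - 0)²/5100 = 0.0005919 W
  P_R4 = (24 - 0.2379)²/1300 = 0.4343 W
  P_R5 = (23.99 - 1.737)²/5100 = 0.0971 W
  P_R6 = (0.172 - 1.689)²/160 = 0.01438 W
  P_R7 = (24 - 23.99)²/2.2 = 0.00004189 W
  P_R8 = (24 - 0.172)²/2700 = 0.2103 W
  P_R9 = (24 - 0)²/7.5 = 76.8 W
  P_R10 = (1.737 - 1.689)²/12 = 0.0001942 W
  P_R11 = (0.2379 - 0.172)²/3.6 = 0.001205 W
  P_R12 = (0.2379 - 1.689)²/30000 = 0.0000702 W
  P_R13 = (0.2379 - 0)²/7500 = 0.000007546 W
  P_R14 = (0.172 - 0)²/4.7 = 0.006297 W
P_total = P_R1 + P_R2 + P_R3 + P_R4 + P_R5 + P_R6 + P_R7 + P_R8 + P_R9 + P_R10 + P_R11 + P_R12 + P_R13 + P_R14 = 88.95 W

Final answer: 88.95 W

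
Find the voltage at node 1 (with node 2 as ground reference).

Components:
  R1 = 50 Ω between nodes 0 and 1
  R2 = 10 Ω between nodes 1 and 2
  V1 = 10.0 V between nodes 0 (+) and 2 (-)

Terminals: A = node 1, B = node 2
Nodal analysis, taking node 2 as the 0 V reference.
Source V1 fixes V_0 = 10 V.
KCL at each unknown node (sum of currents leaving = 0; resistances in Ω):
  Node 1: (V_1 - 10)/50 + (V_1 - 0)/10 = 0
Collecting terms: 0.12 × V_1 = 0.2  =>  V_1 = 1.667 V
The requested potential is V_1 = 1.667 V.

Final answer: V_1 = 1.667 V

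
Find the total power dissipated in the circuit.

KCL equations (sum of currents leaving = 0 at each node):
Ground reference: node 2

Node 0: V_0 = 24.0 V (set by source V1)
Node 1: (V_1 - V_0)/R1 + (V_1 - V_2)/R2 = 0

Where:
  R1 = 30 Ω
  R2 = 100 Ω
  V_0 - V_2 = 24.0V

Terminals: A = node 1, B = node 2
Nodal analysis, taking node 2 as the 0 V reference.
Source V1 fixes V_0 = 24 V.
KCL at each unknown node (sum of currents leaving = 0; resistances in Ω):
  Node 1: (V_1 - 24)/30 + (V_1 - 0)/100 = 0
Collecting terms: 0.04333 × V_1 = 0.8  =>  V_1 = 18.46 V
Power in each resistor, P = (ΔV)²/R:
  P_R1 = (24 - 18.46)²/30 = 1.022 W
  P_R2 = (18.46 - 0)²/100 = 3.408 W
P_total = P_R1 + P_R2 = 4.431 W

Final answer: 4.431 W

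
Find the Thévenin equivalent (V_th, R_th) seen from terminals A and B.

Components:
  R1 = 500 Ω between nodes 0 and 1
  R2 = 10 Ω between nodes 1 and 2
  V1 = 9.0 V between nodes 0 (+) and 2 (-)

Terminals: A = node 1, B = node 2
Step 1 — V_th is the open-circuit voltage V_A - V_B (nothing connected across the terminals).
Nodal analysis, taking node 2 as the 0 V reference.
Source V1 fixes V_0 = 9 V.
KCL at each unknown node (sum of currents leaving = 0; resistances in Ω):
  Node 1: (V_1 - 9)/500 + (V_1 - 0)/10 = 0
Collecting terms: 0.102 × V_1 = 0.018  =>  V_1 = 0.1765 V
V_th = V_1 - V_2 = 0.1765 - 0 = 0.1765 V
Step 2 — R_th: zero the source — replace V1 by a short circuit (node 2 merges into node 0) — and find the resistance seen between A (node 1) and B (node 0).
Reduce the network between node 1 (A) and node 0 (B) by series/parallel combination:
  Rp1 = R1 ‖ R2 (parallel, both between nodes 0 and 1) = 1/(1/500 + 1/10) = 9.804 Ω
R_th = 9.804 Ω

Final answer: V_th = 0.1765 V, R_th = 9.804 Ω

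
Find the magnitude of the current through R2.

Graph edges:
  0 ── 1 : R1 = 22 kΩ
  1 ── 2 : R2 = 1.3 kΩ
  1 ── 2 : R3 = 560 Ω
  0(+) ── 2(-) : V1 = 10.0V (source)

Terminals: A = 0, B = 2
Nodal analysis, taking node 2 as the 0 V reference.
Source V1 fixes V_0 = 10 V.
KCL at each unknown node (sum of currents leaving = 0; resistances in Ω):
  Node 1: (V_1 - 10)/22000 + (V_1 - 0)/1300 + (V_1 - 0)/560 = 0
Collecting terms: 0.0026 × V_1 = 0.0004545  =>  V_1 = 0.1748 V
I_R2 = (V_1 - V_2)/R2 = (0.1748 - 0)/1300 = 0.0001345 A
|I_R2| = 0.0001345 A

Final answer: |I_R2| = 0.0001345 A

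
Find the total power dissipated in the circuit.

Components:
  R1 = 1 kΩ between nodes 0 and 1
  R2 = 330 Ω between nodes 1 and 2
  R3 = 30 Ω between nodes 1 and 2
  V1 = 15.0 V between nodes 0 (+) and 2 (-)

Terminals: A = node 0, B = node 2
Nodal analysis, taking node 2 as the 0 V reference.
Source V1 fixes V_0 = 15 V.
KCL at each unknown node (sum of currents leaving = 0; resistances in Ω):
  Node 1: (V_1 - 15)/1000 + (V_1 - 0)/330 + (V_1 - 0)/30 = 0
Collecting terms: 0.03736 × V_1 = 0.015  =>  V_1 = 0.4015 V
Power in each resistor, P = (ΔV)²/R:
  P_R1 = (15 - 0.4015)²/1000 = 0.2131 W
  P_R2 = (0.4015 - 0)²/330 = 0.0004884 W
  P_R3 = (0.4015 - 0)²/30 = 0.005372 W
P_total = P_R1 + P_R2 + P_R3 = 0.219 W

Final answer: 0.219 W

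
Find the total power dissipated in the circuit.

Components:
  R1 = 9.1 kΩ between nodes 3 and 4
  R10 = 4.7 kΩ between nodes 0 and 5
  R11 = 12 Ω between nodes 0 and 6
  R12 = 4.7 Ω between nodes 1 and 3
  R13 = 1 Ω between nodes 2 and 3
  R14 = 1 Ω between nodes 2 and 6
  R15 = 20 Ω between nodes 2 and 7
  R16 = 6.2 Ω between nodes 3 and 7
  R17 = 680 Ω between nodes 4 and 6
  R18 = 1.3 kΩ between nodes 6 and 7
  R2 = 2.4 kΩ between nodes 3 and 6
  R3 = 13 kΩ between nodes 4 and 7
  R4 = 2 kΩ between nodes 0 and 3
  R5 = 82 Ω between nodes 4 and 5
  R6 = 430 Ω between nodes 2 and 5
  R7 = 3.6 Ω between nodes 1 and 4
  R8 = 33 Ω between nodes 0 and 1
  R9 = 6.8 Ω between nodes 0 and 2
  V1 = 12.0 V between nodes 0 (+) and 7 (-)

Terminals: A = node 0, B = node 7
Nodal analysis, taking node 7 as the 0 V reference.
Source V1 fixes V_0 = 12 V.
KCL at each unknown node (sum of currents leaving = 0; resistances in Ω):
  Node 1: (V_1 - V_4)/3.6 + (V_1 - 12)/33 + (V_1 - V_3)/4.7 = 0
  Node 2: (V_2 - V_5)/430 + (V_2 - 12)/6.8 + (V_2 - V_3)/1 + (V_2 - V_6)/1 + (V_2 - 0)/20 = 0
  Node 3: (V_3 - V_4)/9100 + (V_3 - V_6)/2400 + (V_3 - 12)/2000 + (V_3 - V_1)/4.7 + (V_3 - V_2)/1 + (V_3 - 0)/6.2 = 0
  Node 4: (V_4 - V_3)/9100 + (V_4 - 0)/13000 + (V_4 - V_5)/82 + (V_4 - V_1)/3.6 + (V_4 - V_6)/680 = 0
  Node 5: (V_5 - V_4)/82 + (V_5 - V_2)/430 + (V_5 - 12)/4700 = 0
  Node 6: (V_6 - V_3)/2400 + (V_6 - 12)/12 + (V_6 - V_2)/1 + (V_6 - V_4)/680 + (V_6 - 0)/1300 = 0
Collecting terms (coefficients in siemens):
  0.5208·V_1 - 0.2128·V_3 - 0.2778·V_4 = 0.3636
  2.199·V_2 - 1·V_3 - 0.002326·V_5 - 1·V_6 = 1.765
  1.375·V_3 - 0.2128·V_1 - 1·V_2 - 0.0001099·V_4 - 0.0004167·V_6 = 0.006
  0.2916·V_4 - 0.2778·V_1 - 0.0001099·V_3 - 0.0122·V_5 - 0.001471·V_6 = 0
  0.01473·V_5 - 0.002326·V_2 - 0.0122·V_4 = 0.002553
  1.086·V_6 - 1·V_2 - 0.0004167·V_3 - 0.001471·V_4 = 1
Solving these 6 simultaneous equations (Gaussian elimination) gives:
  V_1 = 6.775 V, V_2 = 6.835 V, V_3 = 6.026 V, V_4 = 6.779 V
  V_5 = 6.863 V, V_6 = 7.226 V
Power in each resistor, P = (ΔV)²/R:
  P_R1 = (6.026 - 6.779)²/9100 = 0.00006232 W
  P_R2 = (6.026 - 7.226)²/2400 = 0.0006001 W
  P_R3 = (6.779 - 0)²/13000 = 0.003535 W
  P_R4 = (12 - 6.026)²/2000 = 0.01784 W
  P_R5 = (6.779 - 6.863)²/82 = 0.00008649 W
  P_R6 = (6.835 - 6.863)²/430 = 0.000001867 W
  P_R7 = (6.775 - 6.779)²/3.6 = 0.0000042 W
  P_R8 = (12 - 6.775)²/33 = 0.8272 W
  P_R9 = (12 - 6.835)²/6.8 = 3.923 W
  P_R10 = (12 - 6.863)²/4700 = 0.005614 W
  P_R11 = (12 - 7.226)²/12 = 1.899 W
  P_R12 = (6.775 - 6.026)²/4.7 = 0.1194 W
  P_R13 = (6.835 - 6.026)²/1 = 0.6544 W
  P_R14 = (6.835 - 7.226)²/1 = 0.153 W
  P_R15 = (6.835 - 0)²/20 = 2.336 W
  P_R16 = (6.026 - 0)²/6.2 = 5.857 W
  P_R17 = (6.779 - 7.226)²/680 = 0.0002938 W
  P_R18 = (7.226 - 0)²/1300 = 0.04017 W
P_total = P_R1 + P_R2 + P_R3 + P_R4 + P_R5 + P_R6 + P_R7 + P_R8 + P_R9 + P_R10 + P_R11 + P_R12 + P_R13 + P_R14 + P_R15 + P_R16 + P_R17 + P_R18 = 15.84 W

Final answer: 15.84 W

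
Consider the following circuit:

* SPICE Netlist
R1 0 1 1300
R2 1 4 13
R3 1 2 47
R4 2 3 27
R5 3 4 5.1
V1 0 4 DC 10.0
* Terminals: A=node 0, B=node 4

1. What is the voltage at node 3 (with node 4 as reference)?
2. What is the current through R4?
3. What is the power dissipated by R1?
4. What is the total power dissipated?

Nodal analysis, taking node 4 as the 0 V reference.
Source V1 fixes V_0 = 10 V.
KCL at each unknown node (sum of currents leaving = 0; resistances in Ω):
  Node 1: (V_1 - 10)/1300 + (V_1 - 0)/13 + (V_1 - V_2)/47 = 0
  Node 2: (V_2 - V_1)/47 + (V_2 - V_3)/27 = 0
  Node 3: (V_3 - V_2)/27 + (V_3 - 0)/5.1 = 0
Collecting terms (coefficients in siemens):
  0.09897·V_1 - 0.02128·V_2 = 0.007692
  0.05831·V_2 - 0.02128·V_1 - 0.03704·V_3 = 0
  0.2331·V_3 - 0.03704·V_2 = 0
Solving these 3 simultaneous equations (Gaussian elimination) gives:
  V_1 = 0.08515 V, V_2 = 0.03456 V, V_3 = 0.00549 V
Part 1:
  Read off the nodal solution: V_3 = 0.00549 V
Part 2:
  I_R4 = (V_2 - V_3)/R4 = (0.03456 - 0.00549)/27 = 0.001077 A
  Magnitude: I_R4 = 0.001077 A
Part 3:
  I_R1 = (V_0 - V_1)/R1 = (10 - 0.08515)/1300 = 0.007627 A
  P_R1 = I_R1² × R1 = (0.007627)² × 1300 = 0.07562 W
Part 4:
  Power in each resistor, P = (ΔV)²/R:
    P_R1 = (10 - 0.08515)²/1300 = 0.07562 W
    P_R2 = (0.08515 - 0)²/13 = 0.0005578 W
    P_R3 = (0.08515 - 0.03456)²/47 = 0.00005447 W
    P_R4 = (0.03456 - 0.00549)²/27 = 0.00003129 W
    P_R5 = (0.00549 - 0)²/5.1 = 0.00000591 W
  P_total = P_R1 + P_R2 + P_R3 + P_R4 + P_R5 = 0.07627 W

Final answers:
1. V_3 = 0.00549 V
2. I_R4 = 0.001077 A
3. P_R1 = 0.07562 W
4. P_total = 0.07627 W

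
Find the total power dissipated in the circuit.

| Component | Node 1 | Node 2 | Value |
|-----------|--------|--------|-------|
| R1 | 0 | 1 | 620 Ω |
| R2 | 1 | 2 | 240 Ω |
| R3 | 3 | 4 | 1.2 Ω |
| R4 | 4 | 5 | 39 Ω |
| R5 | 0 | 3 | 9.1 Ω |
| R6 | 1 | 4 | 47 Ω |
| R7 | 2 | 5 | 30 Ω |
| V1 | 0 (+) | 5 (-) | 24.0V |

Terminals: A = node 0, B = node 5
Nodal analysis, taking node 5 as the 0 V reference.
Source V1 fixes V_0 = 24 V.
KCL at each unknown node (sum of currents leaving = 0; resistances in Ω):
  Node 1: (V_1 - 24)/620 + (V_1 - V_2)/240 + (V_1 - V_4)/47 = 0
  Node 2: (V_2 - V_1)/240 + (V_2 - 0)/30 = 0
  Node 3: (V_3 - V_4)/1.2 + (V_3 - 24)/9.1 = 0
  Node 4: (V_4 - V_3)/1.2 + (V_4 - 0)/39 + (V_4 - V_1)/47 = 0
Collecting terms (coefficients in siemens):
  0.02706·V_1 - 0.004167·V_2 - 0.02128·V_4 = 0.03871
  0.0375·V_2 - 0.004167·V_1 = 0
  0.9432·V_3 - 0.8333·V_4 = 2.637
  0.8803·V_4 - 0.02128·V_1 - 0.8333·V_3 = 0
Solving these 4 simultaneous equations (Gaussian elimination) gives:
  V_1 = 16.33 V, V_2 = 1.815 V, V_3 = 19.22 V, V_4 = 18.59 V
Power in each resistor, P = (ΔV)²/R:
  P_R1 = (24 - 16.33)²/620 = 0.09484 W
  P_R2 = (16.33 - 1.815)²/240 = 0.8781 W
  P_R3 = (19.22 - 18.59)²/1.2 = 0.3306 W
  P_R4 = (18.59 - 0)²/39 = 8.865 W
  P_R5 = (24 - 19.22)²/9.1 = 2.507 W
  P_R6 = (16.33 - 18.59)²/47 = 0.1088 W
  P_R7 = (1.815 - 0)²/30 = 0.1098 W
P_total = P_R1 + P_R2 + P_R3 + P_R4 + P_R5 + P_R6 + P_R7 = 12.89 W

Final answer: 12.89 W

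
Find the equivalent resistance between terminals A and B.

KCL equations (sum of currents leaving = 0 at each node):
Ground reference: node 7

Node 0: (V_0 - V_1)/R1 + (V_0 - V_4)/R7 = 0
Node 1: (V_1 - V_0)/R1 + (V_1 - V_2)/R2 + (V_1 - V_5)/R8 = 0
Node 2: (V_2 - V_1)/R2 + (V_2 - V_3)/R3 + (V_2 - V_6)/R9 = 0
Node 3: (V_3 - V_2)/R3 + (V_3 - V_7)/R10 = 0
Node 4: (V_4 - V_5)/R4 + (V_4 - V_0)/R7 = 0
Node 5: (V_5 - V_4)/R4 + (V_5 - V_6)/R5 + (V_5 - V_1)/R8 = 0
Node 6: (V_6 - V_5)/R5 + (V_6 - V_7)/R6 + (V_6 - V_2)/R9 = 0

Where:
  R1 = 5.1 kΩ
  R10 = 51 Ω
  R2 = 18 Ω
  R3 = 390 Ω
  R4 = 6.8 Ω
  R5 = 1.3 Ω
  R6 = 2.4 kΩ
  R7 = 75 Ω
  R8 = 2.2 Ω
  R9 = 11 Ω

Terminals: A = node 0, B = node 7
The network is not a plain series/parallel combination. Inject a 1 A test current into terminal A (node 0) and return it from terminal B (node 7); then R_eq = V_A / (1 A).
Nodal analysis, taking node 7 as the 0 V reference.
Current source I_test pushes 1 A into node 0 and draws it out of node 7.
KCL at each unknown node (sum of currents leaving = 0; resistances in Ω):
  Node 0: (V_0 - V_1)/5100 + (V_0 - V_4)/75 - 1 = 0
  Node 1: (V_1 - V_0)/5100 + (V_1 - V_2)/18 + (V_1 - V_5)/2.2 = 0
  Node 2: (V_2 - V_1)/18 + (V_2 - V_3)/390 + (V_2 - V_6)/11 = 0
  Node 3: (V_3 - V_2)/390 + (V_3 - 0)/51 = 0
  Node 4: (V_4 - V_0)/75 + (V_4 - V_5)/6.8 = 0
  Node 5: (V_5 - V_1)/2.2 + (V_5 - V_4)/6.8 + (V_5 - V_6)/1.3 = 0
  Node 6: (V_6 - V_2)/11 + (V_6 - V_5)/1.3 + (V_6 - 0)/2400 = 0
Collecting terms (coefficients in siemens):
  0.01353·V_0 - 0.0001961·V_1 - 0.01333·V_4 = 1
  0.5103·V_1 - 0.0001961·V_0 - 0.05556·V_2 - 0.4545·V_5 = 0
  0.149·V_2 - 0.05556·V_1 - 0.002564·V_3 - 0.09091·V_6 = 0
  0.02217·V_3 - 0.002564·V_2 = 0
  0.1604·V_4 - 0.01333·V_0 - 0.1471·V_5 = 0
  1.371·V_5 - 0.4545·V_1 - 0.1471·V_4 - 0.7692·V_6 = 0
  0.8606·V_6 - 0.09091·V_2 - 0.7692·V_5 = 0
Solving these 7 simultaneous equations (Gaussian elimination) gives:
  V_0 = 458.7 V, V_1 = 377.5 V, V_2 = 371.7 V, V_3 = 42.98 V
  V_4 = 384.9 V, V_5 = 378.2 V, V_6 = 377.3 V
R_eq = V_0 / 1 A = 458.7 Ω

Final answer: 458.7 Ω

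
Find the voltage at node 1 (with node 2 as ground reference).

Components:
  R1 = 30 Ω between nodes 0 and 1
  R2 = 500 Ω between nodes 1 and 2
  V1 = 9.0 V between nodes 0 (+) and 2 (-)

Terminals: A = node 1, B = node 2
Nodal analysis, taking node 2 as the 0 V reference.
Source V1 fixes V_0 = 9 V.
KCL at each unknown node (sum of currents leaving = 0; resistances in Ω):
  Node 1: (V_1 - 9)/30 + (V_1 - 0)/500 = 0
Collecting terms: 0.03533 × V_1 = 0.3  =>  V_1 = 8.491 V
The requested potential is V_1 = 8.491 V.

Final answer: V_1 = 8.491 V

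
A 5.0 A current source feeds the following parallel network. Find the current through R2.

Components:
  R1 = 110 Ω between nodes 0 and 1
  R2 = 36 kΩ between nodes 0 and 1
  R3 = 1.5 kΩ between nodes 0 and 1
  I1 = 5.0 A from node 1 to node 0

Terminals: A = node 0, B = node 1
All resistors sit directly between nodes 0 and 1, so they are in parallel and share one voltage V; the full source current 5 A splits among them.
1/R_par = 1/110 + 1/36000 + 1/1500 = 0.009785 S  =>  R_par = 102.2 Ω
V = I × R_par = 5 × 102.2 = 511 V
I_R2 = V/R2 = 511/36000 = 0.01419 A

Final answer: 0.01419 A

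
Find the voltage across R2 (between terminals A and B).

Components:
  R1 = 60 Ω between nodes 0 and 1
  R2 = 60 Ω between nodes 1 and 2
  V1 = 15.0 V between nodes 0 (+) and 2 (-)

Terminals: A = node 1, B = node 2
R1 and R2 are in series across V1 (node 0 → node 1 → node 2), and the output A–B is taken across R2, so this is a voltage divider.
Series current: I = V1/(R1 + R2) = 15/(60 + 60) = 15/120 = 0.125 A
V_R2 = I × R2 = V1 × R2/(R1 + R2) = 15 × 60/120 = 7.5 V

Final answer: 7.5 V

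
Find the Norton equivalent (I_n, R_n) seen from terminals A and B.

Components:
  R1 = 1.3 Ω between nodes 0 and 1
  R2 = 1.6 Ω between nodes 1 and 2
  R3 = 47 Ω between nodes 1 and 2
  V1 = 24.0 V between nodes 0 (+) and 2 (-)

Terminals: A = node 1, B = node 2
Find the Thévenin equivalent first; then I_n = V_th/R_th and R_n = R_th.
Step 1 — V_th is the open-circuit voltage V_A - V_B (nothing connected across the terminals).
Nodal analysis, taking node 2 as the 0 V reference.
Source V1 fixes V_0 = 24 V.
KCL at each unknown node (sum of currents leaving = 0; resistances in Ω):
  Node 1: (V_1 - 24)/1.3 + (V_1 - 0)/1.6 + (V_1 - 0)/47 = 0
Collecting terms: 1.416 × V_1 = 18.46  =>  V_1 = 13.04 V
V_th = V_1 - V_2 = 13.04 - 0 = 13.04 V
Step 2 — R_th: zero the source — replace V1 by a short circuit (node 2 merges into node 0) — and find the resistance seen between A (node 1) and B (node 0).
Reduce the network between node 1 (A) and node 0 (B) by series/parallel combination:
  Rp1 = R1 ‖ R2 ‖ R3 (parallel, all between nodes 0 and 1) = 1/(1/1.3 + 1/1.6 + 1/47) = 0.7065 Ω
R_th = 0.7065 Ω
I_n = V_th/R_th = 13.04/0.7065 = 18.46 A, and R_n = R_th = 0.7065 Ω

Final answer: I_n = 18.46 A, R_n = 0.7065 Ω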